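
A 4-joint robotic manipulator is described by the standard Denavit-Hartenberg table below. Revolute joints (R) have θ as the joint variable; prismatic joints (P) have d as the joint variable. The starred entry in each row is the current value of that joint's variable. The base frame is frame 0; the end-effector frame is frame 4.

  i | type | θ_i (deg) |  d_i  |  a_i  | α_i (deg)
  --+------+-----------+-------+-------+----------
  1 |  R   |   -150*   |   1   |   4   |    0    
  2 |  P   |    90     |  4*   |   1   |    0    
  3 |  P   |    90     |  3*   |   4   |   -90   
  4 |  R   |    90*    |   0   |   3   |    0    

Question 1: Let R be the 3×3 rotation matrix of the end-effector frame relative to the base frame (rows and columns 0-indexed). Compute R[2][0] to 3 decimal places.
-1.000

End-effector x-axis (col 0 of R) = (0.0000,0.0000,-1.0000)
R[2][0] = -1.0000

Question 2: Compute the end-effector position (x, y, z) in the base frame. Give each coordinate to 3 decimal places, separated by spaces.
after link 1: o_1 = (-3.4641, -2.0000, 1.0000)
after link 2: o_2 = (-2.9641, -2.8660, 5.0000)
after link 3: o_3 = (0.5000, -0.8660, 8.0000)
after link 4: o_4 = (0.5000, -0.8660, 5.0000)

0.500 -0.866 5.000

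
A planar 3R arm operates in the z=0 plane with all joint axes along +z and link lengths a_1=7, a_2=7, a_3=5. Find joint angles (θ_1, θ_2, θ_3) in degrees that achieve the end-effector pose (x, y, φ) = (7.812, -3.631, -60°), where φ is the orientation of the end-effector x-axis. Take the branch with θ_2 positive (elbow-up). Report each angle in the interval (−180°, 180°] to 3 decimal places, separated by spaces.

wrist centre = target − a_3·(cos φ, sin φ) = (5.3120, 0.6991)
cos θ_2 = (28.7061−7²−7²)/(2·7·7) = -0.7071; θ_2 = 134.9979° (elbow-up)
β = atan2(0.6991,5.3120) = 7.4978°; ψ = atan2(4.9499,2.0504) = 67.4989°
θ_1 = β − ψ = -60.0012°
θ_3 = φ − θ_1 − θ_2 = -134.9967° (wrapped to (-180°,180°])

-60.001 134.998 -134.997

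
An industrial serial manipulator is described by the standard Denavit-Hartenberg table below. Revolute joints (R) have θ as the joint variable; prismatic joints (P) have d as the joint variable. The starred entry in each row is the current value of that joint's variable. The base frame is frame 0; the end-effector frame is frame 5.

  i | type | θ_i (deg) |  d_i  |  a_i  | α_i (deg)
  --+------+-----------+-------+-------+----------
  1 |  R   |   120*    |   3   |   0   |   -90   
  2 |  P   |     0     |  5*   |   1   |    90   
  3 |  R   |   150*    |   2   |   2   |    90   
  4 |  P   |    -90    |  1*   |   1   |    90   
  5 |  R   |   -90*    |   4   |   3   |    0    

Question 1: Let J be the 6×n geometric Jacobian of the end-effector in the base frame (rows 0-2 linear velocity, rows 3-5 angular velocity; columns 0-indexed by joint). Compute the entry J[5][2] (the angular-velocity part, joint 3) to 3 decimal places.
1.000

axis z_2 = (0.0000,0.0000,1.0000); lever o_n−o_2 = (2.0000,2.0000,1.0000)
cross product → J_v[:, 2] = (-2.0000,2.0000,0.0000)
J_ω[:, 2] = z_2
entry J[5][2] = 1.0000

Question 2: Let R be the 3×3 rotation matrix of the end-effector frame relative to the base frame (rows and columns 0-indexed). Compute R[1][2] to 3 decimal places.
1.000

End-effector z-axis (col 2 of R) = (0.0000,1.0000,-0.0000)
R[1][2] = 1.0000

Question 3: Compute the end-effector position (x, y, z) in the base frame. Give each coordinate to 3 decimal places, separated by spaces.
-2.830 0.366 4.000

after link 1: o_1 = (0.0000, 0.0000, 3.0000)
after link 2: o_2 = (-4.8301, -1.6340, 3.0000)
after link 3: o_3 = (-4.8301, -3.6340, 5.0000)
after link 4: o_4 = (-5.8301, -3.6340, 4.0000)
after link 5: o_5 = (-2.8301, 0.3660, 4.0000)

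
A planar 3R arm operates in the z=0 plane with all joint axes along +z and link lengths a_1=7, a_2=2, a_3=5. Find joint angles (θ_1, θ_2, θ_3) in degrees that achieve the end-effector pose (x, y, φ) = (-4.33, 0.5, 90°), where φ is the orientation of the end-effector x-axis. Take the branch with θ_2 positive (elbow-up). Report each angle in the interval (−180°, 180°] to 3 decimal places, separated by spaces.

-149.999 120.003 119.996

wrist centre = target − a_3·(cos φ, sin φ) = (-4.3300, -4.5000)
cos θ_2 = (38.9989−7²−2²)/(2·7·2) = -0.5000; θ_2 = 120.0026° (elbow-up)
β = atan2(-4.5000,-4.3300) = -133.8970°; ψ = atan2(1.7320,5.9999) = 16.1019°
θ_1 = β − ψ = -149.9990°
θ_3 = φ − θ_1 − θ_2 = 119.9964° (wrapped to (-180°,180°])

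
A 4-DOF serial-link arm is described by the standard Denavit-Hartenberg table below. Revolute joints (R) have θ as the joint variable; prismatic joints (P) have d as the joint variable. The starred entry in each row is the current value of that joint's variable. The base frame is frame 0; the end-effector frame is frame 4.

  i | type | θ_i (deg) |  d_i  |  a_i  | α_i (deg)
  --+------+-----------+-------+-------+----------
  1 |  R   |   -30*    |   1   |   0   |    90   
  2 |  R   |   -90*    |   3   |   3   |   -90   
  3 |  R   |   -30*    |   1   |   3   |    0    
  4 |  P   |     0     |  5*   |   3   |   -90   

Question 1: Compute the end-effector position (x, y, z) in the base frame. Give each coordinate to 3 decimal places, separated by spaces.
2.196 -8.196 -7.196

after link 1: o_1 = (0.0000, 0.0000, 1.0000)
after link 2: o_2 = (-1.5000, -2.5981, -2.0000)
after link 3: o_3 = (-1.3840, -4.3971, -4.5981)
after link 4: o_4 = (2.1962, -8.1962, -7.1962)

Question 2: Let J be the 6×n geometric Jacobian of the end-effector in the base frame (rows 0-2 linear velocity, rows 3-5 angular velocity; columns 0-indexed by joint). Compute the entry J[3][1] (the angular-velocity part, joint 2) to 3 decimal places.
-0.500

axis z_1 = (-0.5000,-0.8660,0.0000); lever o_n−o_1 = (2.1962,-8.1962,-8.1962)
cross product → J_v[:, 1] = (7.0981,-4.0981,6.0000)
J_ω[:, 1] = z_1
entry J[3][1] = -0.5000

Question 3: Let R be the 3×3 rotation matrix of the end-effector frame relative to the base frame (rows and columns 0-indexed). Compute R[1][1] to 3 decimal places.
End-effector y-axis (col 1 of R) = (-0.8660,0.5000,-0.0000)
R[1][1] = 0.5000

0.500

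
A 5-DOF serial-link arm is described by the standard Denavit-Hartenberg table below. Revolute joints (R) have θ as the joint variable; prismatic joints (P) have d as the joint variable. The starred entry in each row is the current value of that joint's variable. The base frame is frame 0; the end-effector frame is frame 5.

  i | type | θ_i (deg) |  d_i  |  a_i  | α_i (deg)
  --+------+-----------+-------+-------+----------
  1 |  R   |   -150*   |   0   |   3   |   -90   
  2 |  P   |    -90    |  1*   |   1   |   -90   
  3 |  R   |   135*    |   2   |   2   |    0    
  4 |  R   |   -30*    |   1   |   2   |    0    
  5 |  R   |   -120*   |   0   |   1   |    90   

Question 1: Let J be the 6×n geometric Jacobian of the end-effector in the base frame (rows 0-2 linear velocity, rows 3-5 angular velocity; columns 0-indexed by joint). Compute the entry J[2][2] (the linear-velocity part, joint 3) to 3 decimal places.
-3.087

axis z_2 = (-0.8660,-0.5000,-0.0000); lever o_n−o_2 = (-4.1417,1.1736,-0.9659)
cross product → J_v[:, 2] = (0.4830,-0.8365,-3.0872)
J_ω[:, 2] = z_2
entry J[2][2] = -3.0872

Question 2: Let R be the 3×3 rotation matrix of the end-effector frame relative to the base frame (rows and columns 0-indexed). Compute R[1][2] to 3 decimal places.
End-effector z-axis (col 2 of R) = (0.4830,-0.8365,-0.2588)
R[1][2] = -0.8365

-0.837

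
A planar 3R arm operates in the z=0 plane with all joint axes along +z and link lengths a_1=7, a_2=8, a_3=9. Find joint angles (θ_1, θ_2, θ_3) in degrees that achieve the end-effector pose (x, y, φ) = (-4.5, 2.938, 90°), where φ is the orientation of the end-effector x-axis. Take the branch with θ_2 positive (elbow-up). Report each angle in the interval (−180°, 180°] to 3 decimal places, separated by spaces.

166.825 120.001 163.174

wrist centre = target − a_3·(cos φ, sin φ) = (-4.5000, -6.0620)
cos θ_2 = (56.9978−7²−8²)/(2·7·8) = -0.5000; θ_2 = 120.0013° (elbow-up)
β = atan2(-6.0620,-4.5000) = -126.5876°; ψ = atan2(6.9281,2.9998) = 66.5876°
θ_1 = β − ψ = -193.1752°
θ_3 = φ − θ_1 − θ_2 = 163.1739° (wrapped to (-180°,180°])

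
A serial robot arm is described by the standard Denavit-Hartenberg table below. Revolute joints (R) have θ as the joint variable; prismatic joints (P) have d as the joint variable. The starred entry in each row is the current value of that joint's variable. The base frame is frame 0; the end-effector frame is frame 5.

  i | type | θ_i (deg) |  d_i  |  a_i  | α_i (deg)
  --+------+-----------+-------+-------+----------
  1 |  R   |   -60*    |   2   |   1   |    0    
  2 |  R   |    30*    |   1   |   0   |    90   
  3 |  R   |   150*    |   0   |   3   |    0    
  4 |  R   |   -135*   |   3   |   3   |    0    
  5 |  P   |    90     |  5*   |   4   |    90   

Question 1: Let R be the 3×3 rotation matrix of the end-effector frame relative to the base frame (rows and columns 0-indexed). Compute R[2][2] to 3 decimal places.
0.259

End-effector z-axis (col 2 of R) = (0.8365,-0.4830,0.2588)
R[2][2] = 0.2588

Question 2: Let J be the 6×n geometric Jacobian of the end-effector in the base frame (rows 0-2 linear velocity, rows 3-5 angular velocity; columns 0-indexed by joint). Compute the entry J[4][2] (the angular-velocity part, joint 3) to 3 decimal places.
axis z_2 = (-0.5000,-0.8660,0.0000); lever o_n−o_2 = (-4.6370,-6.5604,6.1402)
cross product → J_v[:, 2] = (-5.3175,3.0701,-0.7356)
J_ω[:, 2] = z_2
entry J[4][2] = -0.8660

-0.866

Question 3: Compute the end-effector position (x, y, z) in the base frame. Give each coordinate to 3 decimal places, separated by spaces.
after link 1: o_1 = (0.5000, -0.8660, 2.0000)
after link 2: o_2 = (0.5000, -0.8660, 3.0000)
after link 3: o_3 = (-1.7500, 0.4330, 4.5000)
after link 4: o_4 = (-0.7405, -3.6140, 5.2765)
after link 5: o_5 = (-4.1370, -7.4264, 9.1402)

-4.137 -7.426 9.140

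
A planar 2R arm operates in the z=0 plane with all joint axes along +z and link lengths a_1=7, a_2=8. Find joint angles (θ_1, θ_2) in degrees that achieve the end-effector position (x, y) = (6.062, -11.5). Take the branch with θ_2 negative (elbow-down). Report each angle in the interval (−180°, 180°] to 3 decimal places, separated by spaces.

cos θ_2 = (168.9978−7²−8²)/(2·7·8) = 0.5000; θ_2 = -60.0013° (elbow-down)
β = atan2(-11.5000,6.0620) = -62.2049°; ψ = atan2(-6.9283,10.9998) = -32.2049°
θ_1 = β − ψ = -30.0000°

-30.000 -60.001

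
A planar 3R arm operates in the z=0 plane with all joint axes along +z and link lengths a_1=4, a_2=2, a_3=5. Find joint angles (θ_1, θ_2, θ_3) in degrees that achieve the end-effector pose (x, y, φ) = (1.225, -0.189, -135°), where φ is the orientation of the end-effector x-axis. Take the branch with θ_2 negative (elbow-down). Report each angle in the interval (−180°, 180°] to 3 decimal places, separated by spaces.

44.989 -29.960 -150.029

wrist centre = target − a_3·(cos φ, sin φ) = (4.7605, 3.3465)
cos θ_2 = (33.8620−4²−2²)/(2·4·2) = 0.8664; θ_2 = -29.9601° (elbow-down)
β = atan2(3.3465,4.7605) = 35.1062°; ψ = atan2(-0.9988,5.7327) = -9.8832°
θ_1 = β − ψ = 44.9895°
θ_3 = φ − θ_1 − θ_2 = -150.0293° (wrapped to (-180°,180°])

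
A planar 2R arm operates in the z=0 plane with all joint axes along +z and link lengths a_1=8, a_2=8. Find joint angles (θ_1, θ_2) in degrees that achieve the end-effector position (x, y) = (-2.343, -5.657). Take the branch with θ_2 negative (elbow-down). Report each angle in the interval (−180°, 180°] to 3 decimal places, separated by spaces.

-44.999 -134.999

cos θ_2 = (37.4913−8²−8²)/(2·8·8) = -0.7071; θ_2 = -134.9994° (elbow-down)
β = atan2(-5.6570,-2.3430) = -112.4982°; ψ = atan2(-5.6569,2.3432) = -67.4997°
θ_1 = β − ψ = -44.9985°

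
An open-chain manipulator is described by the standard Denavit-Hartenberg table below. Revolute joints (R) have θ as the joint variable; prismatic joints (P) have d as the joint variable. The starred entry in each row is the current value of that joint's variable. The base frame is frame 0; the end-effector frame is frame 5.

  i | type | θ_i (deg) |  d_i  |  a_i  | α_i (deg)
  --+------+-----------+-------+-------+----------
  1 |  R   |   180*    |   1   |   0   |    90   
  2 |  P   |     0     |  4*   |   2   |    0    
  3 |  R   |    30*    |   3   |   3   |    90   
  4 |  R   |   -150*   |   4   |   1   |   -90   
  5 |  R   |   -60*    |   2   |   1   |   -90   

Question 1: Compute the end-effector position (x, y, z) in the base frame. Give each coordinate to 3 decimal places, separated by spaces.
after link 1: o_1 = (0.0000, 0.0000, 1.0000)
after link 2: o_2 = (-2.0000, 4.0000, 1.0000)
after link 3: o_3 = (-4.5981, 7.0000, 2.5000)
after link 4: o_4 = (-5.8481, 6.5000, -1.3971)
after link 5: o_5 = (-6.7721, 4.5179, -1.8636)

-6.772 4.518 -1.864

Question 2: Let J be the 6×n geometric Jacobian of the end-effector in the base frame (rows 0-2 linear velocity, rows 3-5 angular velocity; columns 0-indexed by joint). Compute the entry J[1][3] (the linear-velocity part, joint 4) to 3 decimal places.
axis z_3 = (-0.5000,0.0000,-0.8660); lever o_n−o_3 = (-2.1740,-2.4821,-4.3636)
cross product → J_v[:, 3] = (-2.1495,-0.2990,1.2410)
J_ω[:, 3] = z_3
entry J[1][3] = -0.2990

-0.299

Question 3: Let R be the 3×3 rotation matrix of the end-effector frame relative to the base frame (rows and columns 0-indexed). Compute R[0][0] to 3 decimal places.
End-effector x-axis (col 0 of R) = (-0.0580,-0.2500,-0.9665)
R[0][0] = -0.0580

-0.058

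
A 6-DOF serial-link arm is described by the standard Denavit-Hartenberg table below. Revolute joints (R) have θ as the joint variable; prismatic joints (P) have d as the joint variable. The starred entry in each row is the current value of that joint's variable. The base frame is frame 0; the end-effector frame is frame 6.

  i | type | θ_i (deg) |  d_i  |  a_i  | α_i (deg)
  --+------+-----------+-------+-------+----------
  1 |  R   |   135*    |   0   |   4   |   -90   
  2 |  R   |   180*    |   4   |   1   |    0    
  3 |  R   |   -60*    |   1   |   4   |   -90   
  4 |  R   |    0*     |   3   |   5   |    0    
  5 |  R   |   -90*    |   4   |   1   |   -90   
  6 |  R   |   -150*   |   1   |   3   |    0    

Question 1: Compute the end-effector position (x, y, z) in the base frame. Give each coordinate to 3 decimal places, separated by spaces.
4.214 -9.025 -4.410

after link 1: o_1 = (-2.8284, 2.8284, 0.0000)
after link 2: o_2 = (-4.9497, -0.7071, 0.0000)
after link 3: o_3 = (-4.2426, -2.8284, -3.4641)
after link 4: o_4 = (-0.6378, -6.4333, -6.2942)
after link 5: o_5 = (1.1046, -9.5899, -4.2942)
after link 6: o_6 = (4.2139, -9.0249, -4.4103)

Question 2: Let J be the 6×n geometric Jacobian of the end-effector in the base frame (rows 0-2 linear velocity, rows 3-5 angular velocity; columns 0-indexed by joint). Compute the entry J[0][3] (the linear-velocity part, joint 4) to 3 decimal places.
3.678

axis z_3 = (0.6124,-0.6124,0.5000); lever o_n−o_3 = (8.4565,-6.1965,-0.9462)
cross product → J_v[:, 3] = (3.6776,4.8076,1.3840)
J_ω[:, 3] = z_3
entry J[0][3] = 3.6776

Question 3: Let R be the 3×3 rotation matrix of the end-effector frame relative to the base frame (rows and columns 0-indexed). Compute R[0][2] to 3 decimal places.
End-effector z-axis (col 2 of R) = (0.3536,-0.3536,-0.8660)
R[0][2] = 0.3536

0.354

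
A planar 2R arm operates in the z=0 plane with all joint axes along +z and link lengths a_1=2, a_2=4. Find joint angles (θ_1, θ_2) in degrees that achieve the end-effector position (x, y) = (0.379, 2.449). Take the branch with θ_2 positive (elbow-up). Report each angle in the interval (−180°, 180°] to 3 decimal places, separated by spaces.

cos θ_2 = (6.1412−2²−4²)/(2·2·4) = -0.8662; θ_2 = 150.0168° (elbow-up)
β = atan2(2.4490,0.3790) = 81.2029°; ψ = atan2(1.9990,-1.4647) = 126.2309°
θ_1 = β − ψ = -45.0280°

-45.028 150.017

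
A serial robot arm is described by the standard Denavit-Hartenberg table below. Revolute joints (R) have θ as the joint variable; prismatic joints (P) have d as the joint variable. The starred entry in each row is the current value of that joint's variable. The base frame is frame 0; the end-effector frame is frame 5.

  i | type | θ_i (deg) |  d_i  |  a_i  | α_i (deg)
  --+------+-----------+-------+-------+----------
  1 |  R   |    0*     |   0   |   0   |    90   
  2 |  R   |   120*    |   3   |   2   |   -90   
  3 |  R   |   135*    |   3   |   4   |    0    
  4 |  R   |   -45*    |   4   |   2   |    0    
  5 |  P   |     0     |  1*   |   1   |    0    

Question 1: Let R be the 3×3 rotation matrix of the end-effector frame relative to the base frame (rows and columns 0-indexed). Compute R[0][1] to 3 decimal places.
0.500

End-effector y-axis (col 1 of R) = (0.5000,0.0000,-0.8660)
R[0][1] = 0.5000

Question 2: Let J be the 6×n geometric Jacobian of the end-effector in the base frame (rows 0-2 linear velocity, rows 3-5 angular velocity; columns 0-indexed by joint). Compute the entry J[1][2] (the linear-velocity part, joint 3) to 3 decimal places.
axis z_2 = (-0.8660,-0.0000,-0.5000); lever o_n−o_2 = (-5.5140,5.8284,-6.4495)
cross product → J_v[:, 2] = (2.9142,-2.8284,-5.0476)
J_ω[:, 2] = z_2
entry J[1][2] = -2.8284

-2.828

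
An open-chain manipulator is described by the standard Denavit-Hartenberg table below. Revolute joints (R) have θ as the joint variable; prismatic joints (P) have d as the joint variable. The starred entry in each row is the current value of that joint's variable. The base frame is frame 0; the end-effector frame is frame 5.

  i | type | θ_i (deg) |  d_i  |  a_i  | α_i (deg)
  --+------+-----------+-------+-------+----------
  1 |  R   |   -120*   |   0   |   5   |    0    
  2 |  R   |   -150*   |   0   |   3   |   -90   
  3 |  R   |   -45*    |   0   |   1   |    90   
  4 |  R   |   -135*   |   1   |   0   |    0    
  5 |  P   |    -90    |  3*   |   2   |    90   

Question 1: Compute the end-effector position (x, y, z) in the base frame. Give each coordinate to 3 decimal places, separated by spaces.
after link 1: o_1 = (-2.5000, -4.3301, 0.0000)
after link 2: o_2 = (-2.5000, -1.3301, 0.0000)
after link 3: o_3 = (-2.5000, -0.6230, 0.7071)
after link 4: o_4 = (-2.5000, -1.3301, 1.4142)
after link 5: o_5 = (-3.9142, -4.4514, 2.5355)

-3.914 -4.451 2.536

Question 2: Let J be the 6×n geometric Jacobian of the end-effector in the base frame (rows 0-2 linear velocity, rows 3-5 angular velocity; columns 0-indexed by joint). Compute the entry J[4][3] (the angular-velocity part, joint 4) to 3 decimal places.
axis z_3 = (0.0000,-0.7071,0.7071); lever o_n−o_3 = (-1.4142,-3.8284,1.8284)
cross product → J_v[:, 3] = (1.4142,-1.0000,-1.0000)
J_ω[:, 3] = z_3
entry J[4][3] = -0.7071

-0.707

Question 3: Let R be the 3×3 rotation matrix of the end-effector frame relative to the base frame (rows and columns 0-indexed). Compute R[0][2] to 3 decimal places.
End-effector z-axis (col 2 of R) = (-0.7071,0.5000,0.5000)
R[0][2] = -0.7071

-0.707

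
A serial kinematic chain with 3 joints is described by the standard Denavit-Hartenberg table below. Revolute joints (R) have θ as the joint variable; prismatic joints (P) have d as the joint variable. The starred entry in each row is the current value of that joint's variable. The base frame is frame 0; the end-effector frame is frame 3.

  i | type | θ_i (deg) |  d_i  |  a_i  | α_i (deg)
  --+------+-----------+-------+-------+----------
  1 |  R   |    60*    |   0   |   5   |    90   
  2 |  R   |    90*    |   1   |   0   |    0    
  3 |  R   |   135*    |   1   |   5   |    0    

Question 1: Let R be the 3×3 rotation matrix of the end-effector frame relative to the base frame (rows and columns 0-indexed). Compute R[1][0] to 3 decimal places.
-0.612

End-effector x-axis (col 0 of R) = (-0.3536,-0.6124,-0.7071)
R[1][0] = -0.6124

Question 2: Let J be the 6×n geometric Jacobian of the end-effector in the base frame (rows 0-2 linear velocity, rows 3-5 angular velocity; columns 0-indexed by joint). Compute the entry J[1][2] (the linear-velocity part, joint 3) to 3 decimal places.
3.062

axis z_2 = (0.8660,-0.5000,0.0000); lever o_n−o_2 = (-0.9017,-3.5619,-3.5355)
cross product → J_v[:, 2] = (1.7678,3.0619,-3.5355)
J_ω[:, 2] = z_2
entry J[1][2] = 3.0619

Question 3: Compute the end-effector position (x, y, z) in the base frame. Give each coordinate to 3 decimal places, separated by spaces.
2.464 0.268 -3.536

after link 1: o_1 = (2.5000, 4.3301, 0.0000)
after link 2: o_2 = (3.3660, 3.8301, 0.0000)
after link 3: o_3 = (2.4643, 0.2683, -3.5355)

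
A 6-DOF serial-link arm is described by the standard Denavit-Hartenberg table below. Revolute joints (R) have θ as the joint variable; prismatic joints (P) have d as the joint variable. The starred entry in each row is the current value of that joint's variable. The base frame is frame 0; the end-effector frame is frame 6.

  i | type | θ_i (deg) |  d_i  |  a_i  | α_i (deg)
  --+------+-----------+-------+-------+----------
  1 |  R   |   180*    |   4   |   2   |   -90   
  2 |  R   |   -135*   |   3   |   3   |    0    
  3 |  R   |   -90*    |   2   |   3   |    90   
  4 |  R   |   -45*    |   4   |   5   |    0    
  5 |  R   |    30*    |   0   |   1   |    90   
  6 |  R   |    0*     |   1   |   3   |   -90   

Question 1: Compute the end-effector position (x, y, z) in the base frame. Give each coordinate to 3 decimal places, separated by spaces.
4.463 0.537 -3.877

after link 1: o_1 = (-2.0000, 0.0000, 4.0000)
after link 2: o_2 = (0.1213, -3.0000, 6.1213)
after link 3: o_3 = (2.2426, -5.0000, 4.0000)
after link 4: o_4 = (1.9142, -1.4645, -1.3284)
after link 5: o_5 = (2.5972, -1.2056, -2.0114)
after link 6: o_6 = (4.4633, 0.5367, -3.8775)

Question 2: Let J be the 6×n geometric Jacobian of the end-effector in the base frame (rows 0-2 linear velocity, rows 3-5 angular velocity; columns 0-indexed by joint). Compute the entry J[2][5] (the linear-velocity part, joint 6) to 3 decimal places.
axis z_5 = (-0.1830,0.9659,0.1830); lever o_n−o_5 = (1.8660,1.7424,-1.8660)
cross product → J_v[:, 5] = (-2.1213,-0.0000,-2.1213)
J_ω[:, 5] = z_5
entry J[2][5] = -2.1213

-2.121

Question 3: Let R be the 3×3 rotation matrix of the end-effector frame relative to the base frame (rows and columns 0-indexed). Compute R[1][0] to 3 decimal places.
End-effector x-axis (col 0 of R) = (0.6830,0.2588,-0.6830)
R[1][0] = 0.2588

0.259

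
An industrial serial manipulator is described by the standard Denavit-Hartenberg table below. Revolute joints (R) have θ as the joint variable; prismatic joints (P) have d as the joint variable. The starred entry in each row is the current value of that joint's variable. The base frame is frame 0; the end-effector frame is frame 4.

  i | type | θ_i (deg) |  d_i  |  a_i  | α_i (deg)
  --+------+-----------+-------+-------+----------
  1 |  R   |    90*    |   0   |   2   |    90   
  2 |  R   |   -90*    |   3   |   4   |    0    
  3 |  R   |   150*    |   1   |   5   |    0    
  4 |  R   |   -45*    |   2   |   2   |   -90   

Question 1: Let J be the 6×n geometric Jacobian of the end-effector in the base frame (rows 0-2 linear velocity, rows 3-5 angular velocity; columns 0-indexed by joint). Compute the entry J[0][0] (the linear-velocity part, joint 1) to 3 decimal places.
-6.432

axis z_0 = ẑ; lever o_n−o_0 = (6.0000,6.4319,0.8478)
cross product → J_v[:, 0] = (-6.4319,6.0000,0.0000)
J_ω[:, 0] = z_0
entry J[0][0] = -6.4319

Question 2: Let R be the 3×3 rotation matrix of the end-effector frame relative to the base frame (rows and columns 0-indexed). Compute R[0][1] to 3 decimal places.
-1.000

End-effector y-axis (col 1 of R) = (-1.0000,0.0000,-0.0000)
R[0][1] = -1.0000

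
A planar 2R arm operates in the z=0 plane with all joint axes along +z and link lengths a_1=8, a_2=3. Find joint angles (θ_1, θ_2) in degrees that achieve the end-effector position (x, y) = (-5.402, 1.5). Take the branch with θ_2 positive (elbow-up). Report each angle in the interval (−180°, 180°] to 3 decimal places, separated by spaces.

148.962 149.998

cos θ_2 = (31.4316−8²−3²)/(2·8·3) = -0.8660; θ_2 = 149.9980° (elbow-up)
β = atan2(1.5000,-5.4020) = 164.4814°; ψ = atan2(1.5001,5.4020) = 15.5196°
θ_1 = β − ψ = 148.9618°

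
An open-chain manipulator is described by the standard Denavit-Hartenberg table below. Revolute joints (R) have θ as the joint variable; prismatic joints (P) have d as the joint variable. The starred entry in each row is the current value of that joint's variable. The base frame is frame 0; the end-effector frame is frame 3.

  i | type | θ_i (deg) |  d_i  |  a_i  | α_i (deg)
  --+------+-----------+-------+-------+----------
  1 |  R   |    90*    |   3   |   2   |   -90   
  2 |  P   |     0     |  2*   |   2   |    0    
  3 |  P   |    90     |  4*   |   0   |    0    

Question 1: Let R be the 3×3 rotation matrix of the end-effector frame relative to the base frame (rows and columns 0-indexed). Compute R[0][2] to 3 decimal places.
-1.000

End-effector z-axis (col 2 of R) = (-1.0000,0.0000,0.0000)
R[0][2] = -1.0000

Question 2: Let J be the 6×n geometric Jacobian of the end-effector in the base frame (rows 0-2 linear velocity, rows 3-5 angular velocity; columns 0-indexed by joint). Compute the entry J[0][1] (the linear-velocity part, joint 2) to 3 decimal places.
prismatic axis z_1 = (-1.0000,0.0000,0.0000)
J_v[:, 1] = z_1; J_ω[:, 1] = (0,0,0)
entry J[0][1] = -1.0000

-1.000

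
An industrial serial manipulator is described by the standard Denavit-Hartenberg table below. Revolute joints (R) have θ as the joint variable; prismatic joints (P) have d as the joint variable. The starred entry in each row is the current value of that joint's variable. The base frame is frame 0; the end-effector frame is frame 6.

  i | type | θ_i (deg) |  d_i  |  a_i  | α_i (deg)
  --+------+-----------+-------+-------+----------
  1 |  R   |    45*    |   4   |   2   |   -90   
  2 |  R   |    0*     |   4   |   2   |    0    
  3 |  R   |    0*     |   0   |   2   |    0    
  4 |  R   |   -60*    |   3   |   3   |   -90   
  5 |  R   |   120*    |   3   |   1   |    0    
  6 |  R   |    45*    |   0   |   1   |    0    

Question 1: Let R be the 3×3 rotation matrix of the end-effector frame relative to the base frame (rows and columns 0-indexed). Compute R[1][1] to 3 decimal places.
End-effector y-axis (col 1 of R) = (-0.7745,0.5915,-0.2241)
R[1][1] = 0.5915

0.592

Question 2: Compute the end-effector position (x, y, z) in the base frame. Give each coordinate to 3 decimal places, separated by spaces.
after link 1: o_1 = (1.4142, 1.4142, 4.0000)
after link 2: o_2 = (0.0000, 5.6569, 4.0000)
after link 3: o_3 = (1.4142, 7.0711, 4.0000)
after link 4: o_4 = (0.3536, 10.2530, 6.5981)
after link 5: o_5 = (2.6263, 11.3010, 4.6651)
after link 6: o_6 = (2.4678, 10.7765, 3.8285)

2.468 10.776 3.829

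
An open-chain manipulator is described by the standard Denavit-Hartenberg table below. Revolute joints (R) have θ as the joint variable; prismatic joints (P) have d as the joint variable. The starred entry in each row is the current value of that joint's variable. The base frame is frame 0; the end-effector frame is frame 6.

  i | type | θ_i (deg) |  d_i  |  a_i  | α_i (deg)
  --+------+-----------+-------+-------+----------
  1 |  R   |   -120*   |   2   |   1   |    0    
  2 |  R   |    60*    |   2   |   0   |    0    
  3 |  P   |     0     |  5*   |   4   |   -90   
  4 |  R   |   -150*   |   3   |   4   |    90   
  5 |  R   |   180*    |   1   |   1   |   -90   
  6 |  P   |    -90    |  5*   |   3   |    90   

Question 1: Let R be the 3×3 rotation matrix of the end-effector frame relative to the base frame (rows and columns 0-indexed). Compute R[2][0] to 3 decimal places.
End-effector x-axis (col 0 of R) = (-0.2500,0.4330,-0.8660)
R[2][0] = -0.8660

-0.866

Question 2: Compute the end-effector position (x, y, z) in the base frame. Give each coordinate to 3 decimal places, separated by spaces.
-2.531 -1.348 7.036

after link 1: o_1 = (-0.5000, -0.8660, 2.0000)
after link 2: o_2 = (-0.5000, -0.8660, 4.0000)
after link 3: o_3 = (1.5000, -4.3301, 9.0000)
after link 4: o_4 = (2.3660, 0.1699, 11.0000)
after link 5: o_5 = (2.5490, -0.1471, 9.6340)
after link 6: o_6 = (-2.5311, -1.3481, 7.0359)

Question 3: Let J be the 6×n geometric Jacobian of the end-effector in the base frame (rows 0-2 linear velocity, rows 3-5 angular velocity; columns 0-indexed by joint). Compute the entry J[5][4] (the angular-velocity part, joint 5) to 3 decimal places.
axis z_4 = (-0.2500,0.4330,-0.8660); lever o_n−o_4 = (-4.8971,-1.5179,-3.9641)
cross product → J_v[:, 4] = (-3.0311,3.2500,2.5000)
J_ω[:, 4] = z_4
entry J[5][4] = -0.8660

-0.866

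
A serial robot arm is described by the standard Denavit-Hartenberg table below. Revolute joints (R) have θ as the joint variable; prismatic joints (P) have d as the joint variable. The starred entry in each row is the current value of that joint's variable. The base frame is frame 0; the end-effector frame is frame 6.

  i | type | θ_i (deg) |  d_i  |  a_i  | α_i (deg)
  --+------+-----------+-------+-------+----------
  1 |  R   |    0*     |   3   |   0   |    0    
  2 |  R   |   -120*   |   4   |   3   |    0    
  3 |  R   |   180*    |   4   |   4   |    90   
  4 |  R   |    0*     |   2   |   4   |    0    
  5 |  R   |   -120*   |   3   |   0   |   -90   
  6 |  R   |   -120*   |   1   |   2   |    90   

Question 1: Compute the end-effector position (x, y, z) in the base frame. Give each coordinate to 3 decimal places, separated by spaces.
after link 1: o_1 = (0.0000, 0.0000, 3.0000)
after link 2: o_2 = (-1.5000, -2.5981, 7.0000)
after link 3: o_3 = (0.5000, 0.8660, 11.0000)
after link 4: o_4 = (4.2321, 3.3301, 11.0000)
after link 5: o_5 = (6.8301, 1.8301, 11.0000)
after link 6: o_6 = (9.0131, 2.1471, 11.3660)

9.013 2.147 11.366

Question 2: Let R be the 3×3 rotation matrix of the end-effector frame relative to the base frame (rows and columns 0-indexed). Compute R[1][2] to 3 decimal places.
0.625

End-effector z-axis (col 2 of R) = (-0.2165,0.6250,0.7500)
R[1][2] = 0.6250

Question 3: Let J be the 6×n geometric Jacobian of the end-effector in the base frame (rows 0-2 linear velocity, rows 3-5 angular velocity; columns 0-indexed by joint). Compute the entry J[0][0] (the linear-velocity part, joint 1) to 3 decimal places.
-2.147

axis z_0 = ẑ; lever o_n−o_0 = (9.0131,2.1471,11.3660)
cross product → J_v[:, 0] = (-2.1471,9.0131,0.0000)
J_ω[:, 0] = z_0
entry J[0][0] = -2.1471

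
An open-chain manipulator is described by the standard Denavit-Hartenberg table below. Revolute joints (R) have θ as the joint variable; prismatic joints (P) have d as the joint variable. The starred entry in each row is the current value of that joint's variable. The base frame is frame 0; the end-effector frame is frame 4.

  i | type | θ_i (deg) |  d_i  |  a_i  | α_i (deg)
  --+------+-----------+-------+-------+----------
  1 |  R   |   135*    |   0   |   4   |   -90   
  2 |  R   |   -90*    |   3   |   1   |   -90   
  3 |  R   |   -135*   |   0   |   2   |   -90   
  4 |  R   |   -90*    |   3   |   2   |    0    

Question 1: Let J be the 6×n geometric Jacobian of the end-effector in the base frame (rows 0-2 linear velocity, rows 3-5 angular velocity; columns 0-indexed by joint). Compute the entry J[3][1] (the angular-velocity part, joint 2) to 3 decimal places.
-0.707

axis z_1 = (-0.7071,-0.7071,0.0000); lever o_n−o_1 = (-6.0355,-3.2071,1.7071)
cross product → J_v[:, 1] = (-1.2071,1.2071,-2.0000)
J_ω[:, 1] = z_1
entry J[3][1] = -0.7071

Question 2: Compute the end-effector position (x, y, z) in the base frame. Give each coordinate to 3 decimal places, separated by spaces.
-8.864 -0.379 1.707

after link 1: o_1 = (-2.8284, 2.8284, 0.0000)
after link 2: o_2 = (-4.9497, 0.7071, 1.0000)
after link 3: o_3 = (-5.9497, -0.2929, -0.4142)
after link 4: o_4 = (-8.8640, -0.3787, 1.7071)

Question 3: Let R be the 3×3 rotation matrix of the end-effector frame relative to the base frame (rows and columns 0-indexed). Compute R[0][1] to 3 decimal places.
-0.500

End-effector y-axis (col 1 of R) = (-0.5000,-0.5000,-0.7071)
R[0][1] = -0.5000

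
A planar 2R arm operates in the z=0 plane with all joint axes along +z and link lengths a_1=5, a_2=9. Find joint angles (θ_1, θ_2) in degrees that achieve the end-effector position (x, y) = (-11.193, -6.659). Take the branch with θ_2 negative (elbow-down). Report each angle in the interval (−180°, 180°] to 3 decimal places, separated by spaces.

-119.993 -45.013

cos θ_2 = (169.6255−5²−9²)/(2·5·9) = 0.7070; θ_2 = -45.0127° (elbow-down)
β = atan2(-6.6590,-11.1930) = -149.2505°; ψ = atan2(-6.3654,11.3626) = -29.2578°
θ_1 = β − ψ = -119.9927°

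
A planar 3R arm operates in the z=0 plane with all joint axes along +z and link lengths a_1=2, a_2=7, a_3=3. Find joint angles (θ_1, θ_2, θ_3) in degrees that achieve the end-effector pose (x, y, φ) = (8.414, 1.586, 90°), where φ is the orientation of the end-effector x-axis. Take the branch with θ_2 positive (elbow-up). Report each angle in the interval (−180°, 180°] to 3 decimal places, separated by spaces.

-45.009 45.012 89.997

wrist centre = target − a_3·(cos φ, sin φ) = (8.4140, -1.4140)
cos θ_2 = (72.7948−2²−7²)/(2·2·7) = 0.7070; θ_2 = 45.0121° (elbow-up)
β = atan2(-1.4140,8.4140) = -9.5396°; ψ = atan2(4.9508,6.9487) = 35.4690°
θ_1 = β − ψ = -45.0087°
θ_3 = φ − θ_1 − θ_2 = 89.9965° (wrapped to (-180°,180°])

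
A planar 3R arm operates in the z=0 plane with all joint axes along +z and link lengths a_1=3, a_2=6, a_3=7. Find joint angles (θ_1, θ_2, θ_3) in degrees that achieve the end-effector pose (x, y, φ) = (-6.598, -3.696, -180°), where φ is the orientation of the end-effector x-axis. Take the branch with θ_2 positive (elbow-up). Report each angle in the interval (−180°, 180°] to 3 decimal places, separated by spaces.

wrist centre = target − a_3·(cos φ, sin φ) = (0.4020, -3.6960)
cos θ_2 = (13.8220−3²−6²)/(2·3·6) = -0.8661; θ_2 = 150.0034° (elbow-up)
β = atan2(-3.6960,0.4020) = -83.7926°; ψ = atan2(2.9997,-2.1963) = 126.2110°
θ_1 = β − ψ = -210.0036°
θ_3 = φ − θ_1 − θ_2 = -119.9998° (wrapped to (-180°,180°])

149.996 150.003 -120.000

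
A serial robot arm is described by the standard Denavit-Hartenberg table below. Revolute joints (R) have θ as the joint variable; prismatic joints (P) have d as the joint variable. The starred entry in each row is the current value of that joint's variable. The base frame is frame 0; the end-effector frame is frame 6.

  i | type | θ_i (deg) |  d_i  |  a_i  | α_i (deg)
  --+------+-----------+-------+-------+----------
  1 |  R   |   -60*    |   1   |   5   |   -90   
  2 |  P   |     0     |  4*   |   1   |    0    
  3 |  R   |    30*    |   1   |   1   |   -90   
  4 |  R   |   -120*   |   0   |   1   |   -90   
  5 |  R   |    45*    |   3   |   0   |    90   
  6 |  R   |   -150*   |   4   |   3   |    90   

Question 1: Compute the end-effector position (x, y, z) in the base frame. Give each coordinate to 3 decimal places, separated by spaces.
after link 1: o_1 = (2.5000, -4.3301, 1.0000)
after link 2: o_2 = (6.4641, -3.1962, 1.0000)
after link 3: o_3 = (7.7631, -3.4462, 0.5000)
after link 4: o_4 = (8.2966, -2.6381, 0.7500)
after link 5: o_5 = (10.7207, -3.8367, -0.5490)
after link 6: o_6 = (8.8711, -0.4162, -3.6922)

8.871 -0.416 -3.692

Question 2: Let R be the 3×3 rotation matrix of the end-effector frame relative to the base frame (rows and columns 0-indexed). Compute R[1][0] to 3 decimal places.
-0.030

End-effector x-axis (col 0 of R) = (-0.8838,-0.0299,-0.4669)
R[1][0] = -0.0299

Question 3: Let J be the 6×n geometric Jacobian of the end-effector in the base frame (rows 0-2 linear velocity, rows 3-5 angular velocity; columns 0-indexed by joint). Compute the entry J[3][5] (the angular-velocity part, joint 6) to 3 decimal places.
0.200

axis z_5 = (0.2005,0.8775,-0.4356); lever o_n−o_5 = (-1.8495,3.4205,-3.1431)
cross product → J_v[:, 5] = (-1.2683,1.4357,2.3087)
J_ω[:, 5] = z_5
entry J[3][5] = 0.2005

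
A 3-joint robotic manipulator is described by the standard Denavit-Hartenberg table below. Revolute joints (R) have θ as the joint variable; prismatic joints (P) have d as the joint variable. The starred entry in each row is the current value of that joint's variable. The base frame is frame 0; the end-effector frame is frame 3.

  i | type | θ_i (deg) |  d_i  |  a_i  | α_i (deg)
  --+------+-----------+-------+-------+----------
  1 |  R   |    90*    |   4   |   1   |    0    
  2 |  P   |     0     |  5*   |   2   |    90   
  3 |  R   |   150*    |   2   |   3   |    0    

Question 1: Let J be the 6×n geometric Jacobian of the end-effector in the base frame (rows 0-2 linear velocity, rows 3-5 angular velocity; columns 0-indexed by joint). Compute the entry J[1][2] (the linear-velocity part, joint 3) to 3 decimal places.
axis z_2 = (1.0000,-0.0000,0.0000); lever o_n−o_2 = (2.0000,-2.5981,1.5000)
cross product → J_v[:, 2] = (0.0000,-1.5000,-2.5981)
J_ω[:, 2] = z_2
entry J[1][2] = -1.5000

-1.500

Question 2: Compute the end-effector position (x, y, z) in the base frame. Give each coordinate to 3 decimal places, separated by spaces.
2.000 0.402 10.500

after link 1: o_1 = (0.0000, 1.0000, 4.0000)
after link 2: o_2 = (0.0000, 3.0000, 9.0000)
after link 3: o_3 = (2.0000, 0.4019, 10.5000)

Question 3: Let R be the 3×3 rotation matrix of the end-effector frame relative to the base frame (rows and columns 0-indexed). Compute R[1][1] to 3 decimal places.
End-effector y-axis (col 1 of R) = (0.0000,-0.5000,-0.8660)
R[1][1] = -0.5000

-0.500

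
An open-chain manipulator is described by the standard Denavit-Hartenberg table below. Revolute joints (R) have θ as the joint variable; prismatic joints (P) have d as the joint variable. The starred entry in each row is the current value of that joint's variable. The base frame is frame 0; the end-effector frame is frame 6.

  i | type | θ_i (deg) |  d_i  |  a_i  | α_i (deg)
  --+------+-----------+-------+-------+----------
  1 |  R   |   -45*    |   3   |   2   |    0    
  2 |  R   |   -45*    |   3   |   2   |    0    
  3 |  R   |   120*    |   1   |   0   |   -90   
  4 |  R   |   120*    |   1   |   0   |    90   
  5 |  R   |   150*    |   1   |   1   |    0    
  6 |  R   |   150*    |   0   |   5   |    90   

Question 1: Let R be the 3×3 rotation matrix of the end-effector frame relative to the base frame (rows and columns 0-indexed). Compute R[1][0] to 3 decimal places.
-0.875

End-effector x-axis (col 0 of R) = (0.2165,-0.8750,-0.4330)
R[1][0] = -0.8750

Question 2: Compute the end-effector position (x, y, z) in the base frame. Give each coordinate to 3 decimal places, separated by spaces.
after link 1: o_1 = (1.4142, -1.4142, 3.0000)
after link 2: o_2 = (1.4142, -3.4142, 6.0000)
after link 3: o_3 = (1.4142, -3.4142, 7.0000)
after link 4: o_4 = (0.9142, -2.5482, 7.0000)
after link 5: o_5 = (1.7892, -1.4657, 7.2500)
after link 6: o_6 = (2.8717, -5.8407, 5.0849)

2.872 -5.841 5.085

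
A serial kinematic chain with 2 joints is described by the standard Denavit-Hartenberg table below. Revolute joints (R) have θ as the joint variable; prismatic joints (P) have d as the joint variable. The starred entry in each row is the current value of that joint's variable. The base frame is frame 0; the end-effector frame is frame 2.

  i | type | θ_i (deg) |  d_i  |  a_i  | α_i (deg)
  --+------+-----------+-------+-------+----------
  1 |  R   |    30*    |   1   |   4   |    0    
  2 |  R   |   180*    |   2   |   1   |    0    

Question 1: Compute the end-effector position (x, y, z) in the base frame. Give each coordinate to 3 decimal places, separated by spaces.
2.598 1.500 3.000

after link 1: o_1 = (3.4641, 2.0000, 1.0000)
after link 2: o_2 = (2.5981, 1.5000, 3.0000)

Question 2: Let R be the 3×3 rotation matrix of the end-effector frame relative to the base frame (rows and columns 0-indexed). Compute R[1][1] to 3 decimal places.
End-effector y-axis (col 1 of R) = (0.5000,-0.8660,0.0000)
R[1][1] = -0.8660

-0.866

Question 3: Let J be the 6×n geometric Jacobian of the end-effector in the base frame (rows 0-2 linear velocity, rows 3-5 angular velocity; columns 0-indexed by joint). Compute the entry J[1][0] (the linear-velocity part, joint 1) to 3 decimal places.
2.598

axis z_0 = ẑ; lever o_n−o_0 = (2.5981,1.5000,3.0000)
cross product → J_v[:, 0] = (-1.5000,2.5981,0.0000)
J_ω[:, 0] = z_0
entry J[1][0] = 2.5981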